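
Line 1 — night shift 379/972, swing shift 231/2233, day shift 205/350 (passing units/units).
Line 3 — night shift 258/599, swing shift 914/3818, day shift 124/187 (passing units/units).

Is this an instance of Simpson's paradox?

No

Night shift: Line 1 379/972 = 39.0%, Line 3 258/599 = 43.1% → Line 3
Swing shift: Line 1 231/2233 = 10.3%, Line 3 914/3818 = 23.9% → Line 3
Day shift: Line 1 205/350 = 58.6%, Line 3 124/187 = 66.3% → Line 3
Overall: Line 1 815/3555 = 22.9%, Line 3 1296/4604 = 28.1% → Line 3
Line 3 wins overall and in every shift group — no reversal.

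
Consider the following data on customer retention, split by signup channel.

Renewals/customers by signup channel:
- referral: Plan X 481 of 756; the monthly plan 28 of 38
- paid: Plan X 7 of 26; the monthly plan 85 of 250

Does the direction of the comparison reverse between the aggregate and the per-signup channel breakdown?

Referral: Plan X 481/756 = 63.6%, the monthly plan 28/38 = 73.7% → the monthly plan
Paid: Plan X 7/26 = 26.9%, the monthly plan 85/250 = 34.0% → the monthly plan
Overall: Plan X 488/782 = 62.4%, the monthly plan 113/288 = 39.2% → Plan X
The monthly plan wins each signup group but Plan X wins overall — the comparison reverses. The monthly plan's customers skew toward paid, which has a lower base rate.

Yes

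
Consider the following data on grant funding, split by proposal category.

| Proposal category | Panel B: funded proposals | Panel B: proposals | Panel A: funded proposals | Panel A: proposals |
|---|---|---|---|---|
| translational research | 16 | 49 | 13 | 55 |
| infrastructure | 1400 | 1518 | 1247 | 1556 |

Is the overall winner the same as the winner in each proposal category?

Translational research: Panel B 16/49 = 32.7%, Panel A 13/55 = 23.6% → Panel B
Infrastructure: Panel B 1400/1518 = 92.2%, Panel A 1247/1556 = 80.1% → Panel B
Overall: Panel B 1416/1567 = 90.4%, Panel A 1260/1611 = 78.2% → Panel B
Panel B wins overall and in every proposal group — no reversal.

Yes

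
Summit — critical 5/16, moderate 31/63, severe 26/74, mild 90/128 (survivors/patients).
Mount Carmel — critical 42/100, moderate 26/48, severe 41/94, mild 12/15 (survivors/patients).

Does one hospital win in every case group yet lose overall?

Yes

Critical: Summit 5/16 = 31.2%, Mount Carmel 42/100 = 42.0% → Mount Carmel
Moderate: Summit 31/63 = 49.2%, Mount Carmel 26/48 = 54.2% → Mount Carmel
Severe: Summit 26/74 = 35.1%, Mount Carmel 41/94 = 43.6% → Mount Carmel
Mild: Summit 90/128 = 70.3%, Mount Carmel 12/15 = 80.0% → Mount Carmel
Overall: Summit 152/281 = 54.1%, Mount Carmel 121/257 = 47.1% → Summit
Mount Carmel wins each case group but Summit wins overall — the comparison reverses. Mount Carmel's patients skew toward critical, which has a lower base rate.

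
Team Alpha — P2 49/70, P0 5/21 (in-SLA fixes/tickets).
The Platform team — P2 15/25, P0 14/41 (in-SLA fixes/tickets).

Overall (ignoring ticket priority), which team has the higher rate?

P2: Team Alpha 49/70 = 70.0%, the Platform team 15/25 = 60.0% → Team Alpha
P0: Team Alpha 5/21 = 23.8%, the Platform team 14/41 = 34.1% → the Platform team
Overall: Team Alpha 54/91 = 59.3%, the Platform team 29/66 = 43.9% → Team Alpha
(Neither sweeps every ticket group, but Team Alpha has the higher pooled rate.)

Team Alpha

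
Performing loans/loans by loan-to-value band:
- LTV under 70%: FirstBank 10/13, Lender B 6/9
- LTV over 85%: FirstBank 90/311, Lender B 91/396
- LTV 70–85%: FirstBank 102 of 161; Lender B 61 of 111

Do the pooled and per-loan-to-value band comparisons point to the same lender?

LTV under 70%: FirstBank 10/13 = 76.9%, Lender B 6/9 = 66.7% → FirstBank
LTV over 85%: FirstBank 90/311 = 28.9%, Lender B 91/396 = 23.0% → FirstBank
LTV 70–85%: FirstBank 102/161 = 63.4%, Lender B 61/111 = 55.0% → FirstBank
Overall: FirstBank 202/485 = 41.6%, Lender B 158/516 = 30.6% → FirstBank
FirstBank wins overall and in every loan-to-value group — no reversal.

Yes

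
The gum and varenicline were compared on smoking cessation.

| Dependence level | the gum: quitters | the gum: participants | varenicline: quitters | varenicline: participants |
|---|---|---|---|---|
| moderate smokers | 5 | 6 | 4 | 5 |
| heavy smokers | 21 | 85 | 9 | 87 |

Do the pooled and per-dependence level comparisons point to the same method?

Yes

Moderate smokers: the gum 5/6 = 83.3%, varenicline 4/5 = 80.0% → the gum
Heavy smokers: the gum 21/85 = 24.7%, varenicline 9/87 = 10.3% → the gum
Overall: the gum 26/91 = 28.6%, varenicline 13/92 = 14.1% → the gum
The gum wins overall and in every dependence group — no reversal.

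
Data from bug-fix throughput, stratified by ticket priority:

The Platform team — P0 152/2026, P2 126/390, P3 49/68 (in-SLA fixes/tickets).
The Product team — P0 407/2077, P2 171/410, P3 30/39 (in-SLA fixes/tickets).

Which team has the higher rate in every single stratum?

the Product team

P0: the Platform team 152/2026 = 7.5%, the Product team 407/2077 = 19.6% → the Product team
P2: the Platform team 126/390 = 32.3%, the Product team 171/410 = 41.7% → the Product team
P3: the Platform team 49/68 = 72.1%, the Product team 30/39 = 76.9% → the Product team
The Product team has the higher rate in all 3 groups.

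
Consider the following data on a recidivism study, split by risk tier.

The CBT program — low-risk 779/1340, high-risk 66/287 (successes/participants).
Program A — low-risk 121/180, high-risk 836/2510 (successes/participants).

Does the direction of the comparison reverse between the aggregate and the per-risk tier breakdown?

Yes

Low-risk: the CBT program 779/1340 = 58.1%, Program A 121/180 = 67.2% → Program A
High-risk: the CBT program 66/287 = 23.0%, Program A 836/2510 = 33.3% → Program A
Overall: the CBT program 845/1627 = 51.9%, Program A 957/2690 = 35.6% → the CBT program
Program A wins each risk group but the CBT program wins overall — the comparison reverses. Program A's participants skew toward high-risk, which has a lower base rate.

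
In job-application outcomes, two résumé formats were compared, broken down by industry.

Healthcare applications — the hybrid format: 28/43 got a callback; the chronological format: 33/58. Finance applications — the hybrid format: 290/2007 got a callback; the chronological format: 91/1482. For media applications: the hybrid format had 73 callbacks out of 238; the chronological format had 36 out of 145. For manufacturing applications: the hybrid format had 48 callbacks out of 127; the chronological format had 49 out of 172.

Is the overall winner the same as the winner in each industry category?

Healthcare: the hybrid format 28/43 = 65.1%, the chronological format 33/58 = 56.9% → the hybrid format
Finance: the hybrid format 290/2007 = 14.4%, the chronological format 91/1482 = 6.1% → the hybrid format
Media: the hybrid format 73/238 = 30.7%, the chronological format 36/145 = 24.8% → the hybrid format
Manufacturing: the hybrid format 48/127 = 37.8%, the chronological format 49/172 = 28.5% → the hybrid format
Overall: the hybrid format 439/2415 = 18.2%, the chronological format 209/1857 = 11.3% → the hybrid format
The hybrid format wins overall and in every industry group — no reversal.

Yes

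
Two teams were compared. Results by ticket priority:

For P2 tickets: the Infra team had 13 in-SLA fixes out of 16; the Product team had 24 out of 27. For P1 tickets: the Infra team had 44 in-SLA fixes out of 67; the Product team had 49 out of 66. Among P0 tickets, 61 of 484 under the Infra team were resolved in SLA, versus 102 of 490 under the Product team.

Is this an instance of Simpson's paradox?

No

P2: the Infra team 13/16 = 81.2%, the Product team 24/27 = 88.9% → the Product team
P1: the Infra team 44/67 = 65.7%, the Product team 49/66 = 74.2% → the Product team
P0: the Infra team 61/484 = 12.6%, the Product team 102/490 = 20.8% → the Product team
Overall: the Infra team 118/567 = 20.8%, the Product team 175/583 = 30.0% → the Product team
The Product team wins overall and in every ticket group — no reversal.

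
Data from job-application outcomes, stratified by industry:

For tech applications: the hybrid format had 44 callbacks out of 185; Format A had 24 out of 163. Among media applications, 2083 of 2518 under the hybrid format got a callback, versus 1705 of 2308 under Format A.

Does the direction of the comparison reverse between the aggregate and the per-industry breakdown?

Tech: the hybrid format 44/185 = 23.8%, Format A 24/163 = 14.7% → the hybrid format
Media: the hybrid format 2083/2518 = 82.7%, Format A 1705/2308 = 73.9% → the hybrid format
Overall: the hybrid format 2127/2703 = 78.7%, Format A 1729/2471 = 70.0% → the hybrid format
The hybrid format wins overall and in every industry group — no reversal.

No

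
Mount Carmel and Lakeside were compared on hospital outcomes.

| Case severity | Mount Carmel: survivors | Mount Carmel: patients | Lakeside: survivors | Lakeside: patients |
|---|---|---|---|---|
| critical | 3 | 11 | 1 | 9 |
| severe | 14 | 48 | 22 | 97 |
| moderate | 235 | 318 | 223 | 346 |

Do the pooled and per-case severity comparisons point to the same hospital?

Critical: Mount Carmel 3/11 = 27.3%, Lakeside 1/9 = 11.1% → Mount Carmel
Severe: Mount Carmel 14/48 = 29.2%, Lakeside 22/97 = 22.7% → Mount Carmel
Moderate: Mount Carmel 235/318 = 73.9%, Lakeside 223/346 = 64.5% → Mount Carmel
Overall: Mount Carmel 252/377 = 66.8%, Lakeside 246/452 = 54.4% → Mount Carmel
Mount Carmel wins overall and in every case group — no reversal.

Yes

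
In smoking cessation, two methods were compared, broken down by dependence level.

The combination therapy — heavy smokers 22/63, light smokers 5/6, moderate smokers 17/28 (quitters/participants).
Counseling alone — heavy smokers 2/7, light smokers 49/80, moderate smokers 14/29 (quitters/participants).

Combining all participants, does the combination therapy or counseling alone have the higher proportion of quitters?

Heavy smokers: the combination therapy 22/63 = 34.9%, counseling alone 2/7 = 28.6% → the combination therapy
Light smokers: the combination therapy 5/6 = 83.3%, counseling alone 49/80 = 61.2% → the combination therapy
Moderate smokers: the combination therapy 17/28 = 60.7%, counseling alone 14/29 = 48.3% → the combination therapy
Overall: the combination therapy 44/97 = 45.4%, counseling alone 65/116 = 56.0% → counseling alone
(The combination therapy wins every dependence group but counseling alone wins overall — the combination therapy's participants skew toward the low-rate heavy smokers group.)

counseling alone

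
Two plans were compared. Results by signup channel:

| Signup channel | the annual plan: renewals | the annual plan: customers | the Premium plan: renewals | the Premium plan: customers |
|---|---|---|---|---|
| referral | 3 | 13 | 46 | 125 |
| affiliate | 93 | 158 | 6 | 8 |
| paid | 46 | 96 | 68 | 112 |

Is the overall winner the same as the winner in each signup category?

Referral: the annual plan 3/13 = 23.1%, the Premium plan 46/125 = 36.8% → the Premium plan
Affiliate: the annual plan 93/158 = 58.9%, the Premium plan 6/8 = 75.0% → the Premium plan
Paid: the annual plan 46/96 = 47.9%, the Premium plan 68/112 = 60.7% → the Premium plan
Overall: the annual plan 142/267 = 53.2%, the Premium plan 120/245 = 49.0% → the annual plan
The Premium plan wins each signup group but the annual plan wins overall — the comparison reverses. The Premium plan's customers skew toward referral, which has a lower base rate.

No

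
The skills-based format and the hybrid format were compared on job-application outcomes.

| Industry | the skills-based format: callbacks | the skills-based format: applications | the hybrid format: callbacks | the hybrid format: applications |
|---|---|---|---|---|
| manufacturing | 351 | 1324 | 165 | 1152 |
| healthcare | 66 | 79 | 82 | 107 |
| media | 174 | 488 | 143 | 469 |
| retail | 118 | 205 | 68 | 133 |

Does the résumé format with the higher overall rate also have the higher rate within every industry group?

Manufacturing: the skills-based format 351/1324 = 26.5%, the hybrid format 165/1152 = 14.3% → the skills-based format
Healthcare: the skills-based format 66/79 = 83.5%, the hybrid format 82/107 = 76.6% → the skills-based format
Media: the skills-based format 174/488 = 35.7%, the hybrid format 143/469 = 30.5% → the skills-based format
Retail: the skills-based format 118/205 = 57.6%, the hybrid format 68/133 = 51.1% → the skills-based format
Overall: the skills-based format 709/2096 = 33.8%, the hybrid format 458/1861 = 24.6% → the skills-based format
The skills-based format wins overall and in every industry group — no reversal.

Yes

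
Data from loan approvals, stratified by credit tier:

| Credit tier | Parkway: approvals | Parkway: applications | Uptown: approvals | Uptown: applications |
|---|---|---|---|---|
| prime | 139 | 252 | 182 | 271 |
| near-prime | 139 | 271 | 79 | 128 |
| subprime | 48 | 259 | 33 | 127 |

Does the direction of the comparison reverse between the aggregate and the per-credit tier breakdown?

Prime: Parkway 139/252 = 55.2%, Uptown 182/271 = 67.2% → Uptown
Near-prime: Parkway 139/271 = 51.3%, Uptown 79/128 = 61.7% → Uptown
Subprime: Parkway 48/259 = 18.5%, Uptown 33/127 = 26.0% → Uptown
Overall: Parkway 326/782 = 41.7%, Uptown 294/526 = 55.9% → Uptown
Uptown wins overall and in every credit group — no reversal.

No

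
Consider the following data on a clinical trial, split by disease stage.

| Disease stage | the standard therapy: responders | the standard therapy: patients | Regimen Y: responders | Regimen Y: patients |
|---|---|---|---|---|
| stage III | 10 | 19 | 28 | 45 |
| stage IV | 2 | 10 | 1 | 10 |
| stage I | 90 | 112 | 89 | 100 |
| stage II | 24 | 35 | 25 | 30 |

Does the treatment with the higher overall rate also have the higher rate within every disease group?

No

Stage III: the standard therapy 10/19 = 52.6%, Regimen Y 28/45 = 62.2% → Regimen Y
Stage IV: the standard therapy 2/10 = 20.0%, Regimen Y 1/10 = 10.0% → the standard therapy
Stage I: the standard therapy 90/112 = 80.4%, Regimen Y 89/100 = 89.0% → Regimen Y
Stage II: the standard therapy 24/35 = 68.6%, Regimen Y 25/30 = 83.3% → Regimen Y
Overall: the standard therapy 126/176 = 71.6%, Regimen Y 143/185 = 77.3% → Regimen Y
Neither sweeps: the standard therapy wins 1 of 4 groups, Regimen Y wins 3. Regimen Y wins overall but not every group — no Simpson reversal.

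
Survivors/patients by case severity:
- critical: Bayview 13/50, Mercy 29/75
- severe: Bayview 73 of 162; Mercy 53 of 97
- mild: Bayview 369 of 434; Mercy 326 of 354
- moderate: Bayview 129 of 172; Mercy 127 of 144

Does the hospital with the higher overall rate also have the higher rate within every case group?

Yes

Critical: Bayview 13/50 = 26.0%, Mercy 29/75 = 38.7% → Mercy
Severe: Bayview 73/162 = 45.1%, Mercy 53/97 = 54.6% → Mercy
Mild: Bayview 369/434 = 85.0%, Mercy 326/354 = 92.1% → Mercy
Moderate: Bayview 129/172 = 75.0%, Mercy 127/144 = 88.2% → Mercy
Overall: Bayview 584/818 = 71.4%, Mercy 535/670 = 79.9% → Mercy
Mercy wins overall and in every case group — no reversal.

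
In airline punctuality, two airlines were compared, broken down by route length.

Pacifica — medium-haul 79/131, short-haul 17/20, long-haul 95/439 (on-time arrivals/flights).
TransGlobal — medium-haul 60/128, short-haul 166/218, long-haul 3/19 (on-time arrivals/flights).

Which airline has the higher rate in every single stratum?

Pacifica

Medium-haul: Pacifica 79/131 = 60.3%, TransGlobal 60/128 = 46.9% → Pacifica
Short-haul: Pacifica 17/20 = 85.0%, TransGlobal 166/218 = 76.1% → Pacifica
Long-haul: Pacifica 95/439 = 21.6%, TransGlobal 3/19 = 15.8% → Pacifica
Pacifica has the higher rate in all 3 groups.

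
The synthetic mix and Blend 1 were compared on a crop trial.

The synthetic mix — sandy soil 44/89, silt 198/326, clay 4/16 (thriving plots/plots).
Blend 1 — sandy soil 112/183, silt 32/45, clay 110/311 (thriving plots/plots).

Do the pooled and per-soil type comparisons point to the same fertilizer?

No

Sandy soil: the synthetic mix 44/89 = 49.4%, Blend 1 112/183 = 61.2% → Blend 1
Silt: the synthetic mix 198/326 = 60.7%, Blend 1 32/45 = 71.1% → Blend 1
Clay: the synthetic mix 4/16 = 25.0%, Blend 1 110/311 = 35.4% → Blend 1
Overall: the synthetic mix 246/431 = 57.1%, Blend 1 254/539 = 47.1% → the synthetic mix
Blend 1 wins each soil group but the synthetic mix wins overall — the comparison reverses. Blend 1's plots skew toward clay, which has a lower base rate.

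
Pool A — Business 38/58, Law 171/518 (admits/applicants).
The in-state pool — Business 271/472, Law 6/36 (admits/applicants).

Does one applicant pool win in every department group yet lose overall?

Yes

Business: Pool A 38/58 = 65.5%, the in-state pool 271/472 = 57.4% → Pool A
Law: Pool A 171/518 = 33.0%, the in-state pool 6/36 = 16.7% → Pool A
Overall: Pool A 209/576 = 36.3%, the in-state pool 277/508 = 54.5% → the in-state pool
Pool A wins each department group but the in-state pool wins overall — the comparison reverses. Pool A's applicants skew toward Law, which has a lower base rate.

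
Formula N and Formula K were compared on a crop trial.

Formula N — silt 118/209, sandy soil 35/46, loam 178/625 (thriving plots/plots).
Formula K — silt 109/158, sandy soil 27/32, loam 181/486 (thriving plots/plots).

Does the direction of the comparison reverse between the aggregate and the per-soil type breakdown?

Silt: Formula N 118/209 = 56.5%, Formula K 109/158 = 69.0% → Formula K
Sandy soil: Formula N 35/46 = 76.1%, Formula K 27/32 = 84.4% → Formula K
Loam: Formula N 178/625 = 28.5%, Formula K 181/486 = 37.2% → Formula K
Overall: Formula N 331/880 = 37.6%, Formula K 317/676 = 46.9% → Formula K
Formula K wins overall and in every soil group — no reversal.

No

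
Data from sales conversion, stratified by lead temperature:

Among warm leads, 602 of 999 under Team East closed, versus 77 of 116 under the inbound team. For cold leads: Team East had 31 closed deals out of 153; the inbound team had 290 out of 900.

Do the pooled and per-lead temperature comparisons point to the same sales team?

No

Warm: Team East 602/999 = 60.3%, the inbound team 77/116 = 66.4% → the inbound team
Cold: Team East 31/153 = 20.3%, the inbound team 290/900 = 32.2% → the inbound team
Overall: Team East 633/1152 = 54.9%, the inbound team 367/1016 = 36.1% → Team East
The inbound team wins each lead group but Team East wins overall — the comparison reverses. The inbound team's leads skew toward cold, which has a lower base rate.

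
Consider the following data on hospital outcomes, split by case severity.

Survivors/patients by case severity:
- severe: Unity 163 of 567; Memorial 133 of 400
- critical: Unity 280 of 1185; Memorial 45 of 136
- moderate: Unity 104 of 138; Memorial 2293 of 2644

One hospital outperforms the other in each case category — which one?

Severe: Unity 163/567 = 28.7%, Memorial 133/400 = 33.2% → Memorial
Critical: Unity 280/1185 = 23.6%, Memorial 45/136 = 33.1% → Memorial
Moderate: Unity 104/138 = 75.4%, Memorial 2293/2644 = 86.7% → Memorial
Memorial has the higher rate in all 3 groups.

Memorial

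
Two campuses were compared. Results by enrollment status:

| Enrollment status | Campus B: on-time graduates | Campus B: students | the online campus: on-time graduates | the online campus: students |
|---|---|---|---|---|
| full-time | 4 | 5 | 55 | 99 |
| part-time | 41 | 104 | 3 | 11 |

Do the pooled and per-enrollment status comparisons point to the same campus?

No

Full-time: Campus B 4/5 = 80.0%, the online campus 55/99 = 55.6% → Campus B
Part-time: Campus B 41/104 = 39.4%, the online campus 3/11 = 27.3% → Campus B
Overall: Campus B 45/109 = 41.3%, the online campus 58/110 = 52.7% → the online campus
Campus B wins each enrollment group but the online campus wins overall — the comparison reverses. Campus B's students skew toward part-time, which has a lower base rate.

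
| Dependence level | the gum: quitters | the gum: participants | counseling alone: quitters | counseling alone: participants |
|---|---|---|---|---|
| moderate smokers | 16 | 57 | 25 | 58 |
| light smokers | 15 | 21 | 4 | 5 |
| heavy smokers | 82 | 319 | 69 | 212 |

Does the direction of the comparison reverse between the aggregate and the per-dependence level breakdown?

No

Moderate smokers: the gum 16/57 = 28.1%, counseling alone 25/58 = 43.1% → counseling alone
Light smokers: the gum 15/21 = 71.4%, counseling alone 4/5 = 80.0% → counseling alone
Heavy smokers: the gum 82/319 = 25.7%, counseling alone 69/212 = 32.5% → counseling alone
Overall: the gum 113/397 = 28.5%, counseling alone 98/275 = 35.6% → counseling alone
Counseling alone wins overall and in every dependence group — no reversal.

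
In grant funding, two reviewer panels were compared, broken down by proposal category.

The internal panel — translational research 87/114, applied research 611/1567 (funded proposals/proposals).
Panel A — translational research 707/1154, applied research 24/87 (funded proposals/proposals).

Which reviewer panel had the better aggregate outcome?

Panel A

Translational research: the internal panel 87/114 = 76.3%, Panel A 707/1154 = 61.3% → the internal panel
Applied research: the internal panel 611/1567 = 39.0%, Panel A 24/87 = 27.6% → the internal panel
Overall: the internal panel 698/1681 = 41.5%, Panel A 731/1241 = 58.9% → Panel A
(The internal panel wins every proposal group but Panel A wins overall — the internal panel's proposals skew toward the low-rate applied research group.)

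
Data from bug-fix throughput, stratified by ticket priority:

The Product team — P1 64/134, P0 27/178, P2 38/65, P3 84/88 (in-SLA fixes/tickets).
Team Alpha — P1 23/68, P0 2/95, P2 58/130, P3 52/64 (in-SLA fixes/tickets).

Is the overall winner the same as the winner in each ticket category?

P1: the Product team 64/134 = 47.8%, Team Alpha 23/68 = 33.8% → the Product team
P0: the Product team 27/178 = 15.2%, Team Alpha 2/95 = 2.1% → the Product team
P2: the Product team 38/65 = 58.5%, Team Alpha 58/130 = 44.6% → the Product team
P3: the Product team 84/88 = 95.5%, Team Alpha 52/64 = 81.2% → the Product team
Overall: the Product team 213/465 = 45.8%, Team Alpha 135/357 = 37.8% → the Product team
The Product team wins overall and in every ticket group — no reversal.

Yes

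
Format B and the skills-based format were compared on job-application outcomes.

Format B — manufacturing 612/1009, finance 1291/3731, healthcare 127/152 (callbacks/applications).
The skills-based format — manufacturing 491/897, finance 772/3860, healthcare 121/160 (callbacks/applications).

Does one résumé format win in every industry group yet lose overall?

No

Manufacturing: Format B 612/1009 = 60.7%, the skills-based format 491/897 = 54.7% → Format B
Finance: Format B 1291/3731 = 34.6%, the skills-based format 772/3860 = 20.0% → Format B
Healthcare: Format B 127/152 = 83.6%, the skills-based format 121/160 = 75.6% → Format B
Overall: Format B 2030/4892 = 41.5%, the skills-based format 1384/4917 = 28.1% → Format B
Format B wins overall and in every industry group — no reversal.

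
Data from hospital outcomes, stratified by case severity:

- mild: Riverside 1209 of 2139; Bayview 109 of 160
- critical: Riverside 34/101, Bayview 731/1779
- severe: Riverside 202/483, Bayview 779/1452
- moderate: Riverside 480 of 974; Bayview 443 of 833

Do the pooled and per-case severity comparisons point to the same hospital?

No

Mild: Riverside 1209/2139 = 56.5%, Bayview 109/160 = 68.1% → Bayview
Critical: Riverside 34/101 = 33.7%, Bayview 731/1779 = 41.1% → Bayview
Severe: Riverside 202/483 = 41.8%, Bayview 779/1452 = 53.7% → Bayview
Moderate: Riverside 480/974 = 49.3%, Bayview 443/833 = 53.2% → Bayview
Overall: Riverside 1925/3697 = 52.1%, Bayview 2062/4224 = 48.8% → Riverside
Bayview wins each case group but Riverside wins overall — the comparison reverses. Bayview's patients skew toward critical, which has a lower base rate.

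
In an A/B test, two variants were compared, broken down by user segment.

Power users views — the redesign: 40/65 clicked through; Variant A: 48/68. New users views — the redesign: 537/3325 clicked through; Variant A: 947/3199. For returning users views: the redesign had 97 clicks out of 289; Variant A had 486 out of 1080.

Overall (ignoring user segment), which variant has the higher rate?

Variant A

Power users: the redesign 40/65 = 61.5%, Variant A 48/68 = 70.6% → Variant A
New users: the redesign 537/3325 = 16.2%, Variant A 947/3199 = 29.6% → Variant A
Returning users: the redesign 97/289 = 33.6%, Variant A 486/1080 = 45.0% → Variant A
Overall: the redesign 674/3679 = 18.3%, Variant A 1481/4347 = 34.1% → Variant A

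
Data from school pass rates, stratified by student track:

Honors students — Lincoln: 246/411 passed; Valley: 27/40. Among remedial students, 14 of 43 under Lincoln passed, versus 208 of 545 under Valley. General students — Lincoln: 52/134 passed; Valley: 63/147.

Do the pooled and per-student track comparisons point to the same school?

No

Honors: Lincoln 246/411 = 59.9%, Valley 27/40 = 67.5% → Valley
Remedial: Lincoln 14/43 = 32.6%, Valley 208/545 = 38.2% → Valley
General: Lincoln 52/134 = 38.8%, Valley 63/147 = 42.9% → Valley
Overall: Lincoln 312/588 = 53.1%, Valley 298/732 = 40.7% → Lincoln
Valley wins each student group but Lincoln wins overall — the comparison reverses. Valley's students skew toward remedial, which has a lower base rate.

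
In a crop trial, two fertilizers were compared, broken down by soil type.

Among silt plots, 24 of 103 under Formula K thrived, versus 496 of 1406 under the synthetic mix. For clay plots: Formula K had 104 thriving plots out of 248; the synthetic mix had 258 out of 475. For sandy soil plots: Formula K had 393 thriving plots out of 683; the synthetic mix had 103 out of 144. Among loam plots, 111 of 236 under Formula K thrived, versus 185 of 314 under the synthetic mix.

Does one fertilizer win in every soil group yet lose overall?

Silt: Formula K 24/103 = 23.3%, the synthetic mix 496/1406 = 35.3% → the synthetic mix
Clay: Formula K 104/248 = 41.9%, the synthetic mix 258/475 = 54.3% → the synthetic mix
Sandy soil: Formula K 393/683 = 57.5%, the synthetic mix 103/144 = 71.5% → the synthetic mix
Loam: Formula K 111/236 = 47.0%, the synthetic mix 185/314 = 58.9% → the synthetic mix
Overall: Formula K 632/1270 = 49.8%, the synthetic mix 1042/2339 = 44.5% → Formula K
The synthetic mix wins each soil group but Formula K wins overall — the comparison reverses. The synthetic mix's plots skew toward silt, which has a lower base rate.

Yes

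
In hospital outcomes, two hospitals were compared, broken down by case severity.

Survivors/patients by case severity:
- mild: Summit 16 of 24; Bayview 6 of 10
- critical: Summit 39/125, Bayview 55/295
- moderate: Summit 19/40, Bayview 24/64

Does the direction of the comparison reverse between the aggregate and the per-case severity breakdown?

No

Mild: Summit 16/24 = 66.7%, Bayview 6/10 = 60.0% → Summit
Critical: Summit 39/125 = 31.2%, Bayview 55/295 = 18.6% → Summit
Moderate: Summit 19/40 = 47.5%, Bayview 24/64 = 37.5% → Summit
Overall: Summit 74/189 = 39.2%, Bayview 85/369 = 23.0% → Summit
Summit wins overall and in every case group — no reversal.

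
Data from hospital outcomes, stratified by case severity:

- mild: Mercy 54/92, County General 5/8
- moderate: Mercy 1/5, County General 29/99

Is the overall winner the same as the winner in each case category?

No

Mild: Mercy 54/92 = 58.7%, County General 5/8 = 62.5% → County General
Moderate: Mercy 1/5 = 20.0%, County General 29/99 = 29.3% → County General
Overall: Mercy 55/97 = 56.7%, County General 34/107 = 31.8% → Mercy
County General wins each case group but Mercy wins overall — the comparison reverses. County General's patients skew toward moderate, which has a lower base rate.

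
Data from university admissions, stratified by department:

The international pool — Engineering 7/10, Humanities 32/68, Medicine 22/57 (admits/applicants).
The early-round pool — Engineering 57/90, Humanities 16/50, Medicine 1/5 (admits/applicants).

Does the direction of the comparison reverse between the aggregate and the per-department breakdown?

Engineering: the international pool 7/10 = 70.0%, the early-round pool 57/90 = 63.3% → the international pool
Humanities: the international pool 32/68 = 47.1%, the early-round pool 16/50 = 32.0% → the international pool
Medicine: the international pool 22/57 = 38.6%, the early-round pool 1/5 = 20.0% → the international pool
Overall: the international pool 61/135 = 45.2%, the early-round pool 74/145 = 51.0% → the early-round pool
The international pool wins each department group but the early-round pool wins overall — the comparison reverses. The international pool's applicants skew toward Medicine, which has a lower base rate.

Yes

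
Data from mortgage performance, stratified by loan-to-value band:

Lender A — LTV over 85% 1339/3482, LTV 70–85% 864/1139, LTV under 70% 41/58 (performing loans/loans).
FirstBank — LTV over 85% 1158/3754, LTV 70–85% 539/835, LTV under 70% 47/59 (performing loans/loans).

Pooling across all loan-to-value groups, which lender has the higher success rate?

Lender A

LTV over 85%: Lender A 1339/3482 = 38.5%, FirstBank 1158/3754 = 30.8% → Lender A
LTV 70–85%: Lender A 864/1139 = 75.9%, FirstBank 539/835 = 64.6% → Lender A
LTV under 70%: Lender A 41/58 = 70.7%, FirstBank 47/59 = 79.7% → FirstBank
Overall: Lender A 2244/4679 = 48.0%, FirstBank 1744/4648 = 37.5% → Lender A
(Neither sweeps every loan-to-value group, but Lender A has the higher pooled rate.)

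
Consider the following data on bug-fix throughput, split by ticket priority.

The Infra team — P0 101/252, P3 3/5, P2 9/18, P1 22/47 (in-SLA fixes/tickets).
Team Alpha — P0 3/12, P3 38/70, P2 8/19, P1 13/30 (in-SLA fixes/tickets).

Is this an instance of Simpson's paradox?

Yes

P0: the Infra team 101/252 = 40.1%, Team Alpha 3/12 = 25.0% → the Infra team
P3: the Infra team 3/5 = 60.0%, Team Alpha 38/70 = 54.3% → the Infra team
P2: the Infra team 9/18 = 50.0%, Team Alpha 8/19 = 42.1% → the Infra team
P1: the Infra team 22/47 = 46.8%, Team Alpha 13/30 = 43.3% → the Infra team
Overall: the Infra team 135/322 = 41.9%, Team Alpha 62/131 = 47.3% → Team Alpha
The Infra team wins each ticket group but Team Alpha wins overall — the comparison reverses. The Infra team's tickets skew toward P0, which has a lower base rate.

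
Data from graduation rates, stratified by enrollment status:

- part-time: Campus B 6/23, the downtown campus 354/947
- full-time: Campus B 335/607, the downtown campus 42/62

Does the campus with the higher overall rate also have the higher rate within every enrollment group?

No

Part-time: Campus B 6/23 = 26.1%, the downtown campus 354/947 = 37.4% → the downtown campus
Full-time: Campus B 335/607 = 55.2%, the downtown campus 42/62 = 67.7% → the downtown campus
Overall: Campus B 341/630 = 54.1%, the downtown campus 396/1009 = 39.2% → Campus B
The downtown campus wins each enrollment group but Campus B wins overall — the comparison reverses. The downtown campus's students skew toward part-time, which has a lower base rate.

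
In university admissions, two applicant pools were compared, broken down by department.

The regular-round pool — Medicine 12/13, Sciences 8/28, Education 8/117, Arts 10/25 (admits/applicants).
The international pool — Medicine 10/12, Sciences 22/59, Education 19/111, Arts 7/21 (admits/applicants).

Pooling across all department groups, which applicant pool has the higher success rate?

the international pool

Medicine: the regular-round pool 12/13 = 92.3%, the international pool 10/12 = 83.3% → the regular-round pool
Sciences: the regular-round pool 8/28 = 28.6%, the international pool 22/59 = 37.3% → the international pool
Education: the regular-round pool 8/117 = 6.8%, the international pool 19/111 = 17.1% → the international pool
Arts: the regular-round pool 10/25 = 40.0%, the international pool 7/21 = 33.3% → the regular-round pool
Overall: the regular-round pool 38/183 = 20.8%, the international pool 58/203 = 28.6% → the international pool
(Neither sweeps every department group, but the international pool has the higher pooled rate.)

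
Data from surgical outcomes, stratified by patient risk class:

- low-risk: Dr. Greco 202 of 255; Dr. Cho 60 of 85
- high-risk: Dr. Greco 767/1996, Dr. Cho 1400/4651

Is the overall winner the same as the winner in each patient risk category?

Yes

Low-risk: Dr. Greco 202/255 = 79.2%, Dr. Cho 60/85 = 70.6% → Dr. Greco
High-risk: Dr. Greco 767/1996 = 38.4%, Dr. Cho 1400/4651 = 30.1% → Dr. Greco
Overall: Dr. Greco 969/2251 = 43.0%, Dr. Cho 1460/4736 = 30.8% → Dr. Greco
Dr. Greco wins overall and in every patient risk group — no reversal.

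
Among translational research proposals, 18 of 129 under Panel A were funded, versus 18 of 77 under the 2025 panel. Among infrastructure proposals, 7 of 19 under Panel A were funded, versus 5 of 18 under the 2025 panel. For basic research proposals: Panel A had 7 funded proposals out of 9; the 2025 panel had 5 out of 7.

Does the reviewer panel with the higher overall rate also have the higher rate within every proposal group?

Translational research: Panel A 18/129 = 14.0%, the 2025 panel 18/77 = 23.4% → the 2025 panel
Infrastructure: Panel A 7/19 = 36.8%, the 2025 panel 5/18 = 27.8% → Panel A
Basic research: Panel A 7/9 = 77.8%, the 2025 panel 5/7 = 71.4% → Panel A
Overall: Panel A 32/157 = 20.4%, the 2025 panel 28/102 = 27.5% → the 2025 panel
Neither sweeps: Panel A wins 2 of 3 groups, the 2025 panel wins 1. The 2025 panel wins overall but not every group — no Simpson reversal.

No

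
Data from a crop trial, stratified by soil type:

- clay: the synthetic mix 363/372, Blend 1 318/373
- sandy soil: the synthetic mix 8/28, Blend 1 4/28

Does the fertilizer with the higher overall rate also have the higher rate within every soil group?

Clay: the synthetic mix 363/372 = 97.6%, Blend 1 318/373 = 85.3% → the synthetic mix
Sandy soil: the synthetic mix 8/28 = 28.6%, Blend 1 4/28 = 14.3% → the synthetic mix
Overall: the synthetic mix 371/400 = 92.8%, Blend 1 322/401 = 80.3% → the synthetic mix
The synthetic mix wins overall and in every soil group — no reversal.

Yes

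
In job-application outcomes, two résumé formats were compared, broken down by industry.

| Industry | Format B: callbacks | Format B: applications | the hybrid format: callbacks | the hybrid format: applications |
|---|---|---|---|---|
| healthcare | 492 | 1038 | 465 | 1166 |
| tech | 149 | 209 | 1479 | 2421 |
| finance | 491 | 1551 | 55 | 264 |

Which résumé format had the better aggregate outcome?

the hybrid format

Healthcare: Format B 492/1038 = 47.4%, the hybrid format 465/1166 = 39.9% → Format B
Tech: Format B 149/209 = 71.3%, the hybrid format 1479/2421 = 61.1% → Format B
Finance: Format B 491/1551 = 31.7%, the hybrid format 55/264 = 20.8% → Format B
Overall: Format B 1132/2798 = 40.5%, the hybrid format 1999/3851 = 51.9% → the hybrid format
(Format B wins every industry group but the hybrid format wins overall — Format B's applications skew toward the low-rate finance group.)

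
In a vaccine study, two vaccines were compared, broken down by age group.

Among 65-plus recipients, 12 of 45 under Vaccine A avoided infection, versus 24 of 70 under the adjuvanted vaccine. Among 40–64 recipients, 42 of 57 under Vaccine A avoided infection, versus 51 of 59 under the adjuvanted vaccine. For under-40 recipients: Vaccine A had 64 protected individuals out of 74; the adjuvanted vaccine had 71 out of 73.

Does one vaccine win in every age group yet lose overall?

65-plus: Vaccine A 12/45 = 26.7%, the adjuvanted vaccine 24/70 = 34.3% → the adjuvanted vaccine
40–64: Vaccine A 42/57 = 73.7%, the adjuvanted vaccine 51/59 = 86.4% → the adjuvanted vaccine
Under-40: Vaccine A 64/74 = 86.5%, the adjuvanted vaccine 71/73 = 97.3% → the adjuvanted vaccine
Overall: Vaccine A 118/176 = 67.0%, the adjuvanted vaccine 146/202 = 72.3% → the adjuvanted vaccine
The adjuvanted vaccine wins overall and in every age group — no reversal.

No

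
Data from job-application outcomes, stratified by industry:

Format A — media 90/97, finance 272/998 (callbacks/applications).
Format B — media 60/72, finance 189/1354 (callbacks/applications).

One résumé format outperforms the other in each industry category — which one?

Format A

Media: Format A 90/97 = 92.8%, Format B 60/72 = 83.3% → Format A
Finance: Format A 272/998 = 27.3%, Format B 189/1354 = 14.0% → Format A
Format A has the higher rate in both groups.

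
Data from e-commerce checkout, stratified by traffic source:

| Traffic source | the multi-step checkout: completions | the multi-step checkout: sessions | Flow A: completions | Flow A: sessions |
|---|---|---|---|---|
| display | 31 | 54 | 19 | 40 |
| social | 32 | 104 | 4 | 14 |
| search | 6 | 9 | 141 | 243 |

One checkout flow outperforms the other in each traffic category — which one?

Display: the multi-step checkout 31/54 = 57.4%, Flow A 19/40 = 47.5% → the multi-step checkout
Social: the multi-step checkout 32/104 = 30.8%, Flow A 4/14 = 28.6% → the multi-step checkout
Search: the multi-step checkout 6/9 = 66.7%, Flow A 141/243 = 58.0% → the multi-step checkout
The multi-step checkout has the higher rate in all 3 groups.

the multi-step checkout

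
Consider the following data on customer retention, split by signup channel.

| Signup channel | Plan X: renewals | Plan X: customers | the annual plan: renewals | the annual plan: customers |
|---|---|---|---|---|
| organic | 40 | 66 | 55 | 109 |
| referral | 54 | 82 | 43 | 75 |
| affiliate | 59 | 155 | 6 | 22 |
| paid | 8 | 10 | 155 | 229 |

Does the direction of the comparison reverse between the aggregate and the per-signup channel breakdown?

Yes

Organic: Plan X 40/66 = 60.6%, the annual plan 55/109 = 50.5% → Plan X
Referral: Plan X 54/82 = 65.9%, the annual plan 43/75 = 57.3% → Plan X
Affiliate: Plan X 59/155 = 38.1%, the annual plan 6/22 = 27.3% → Plan X
Paid: Plan X 8/10 = 80.0%, the annual plan 155/229 = 67.7% → Plan X
Overall: Plan X 161/313 = 51.4%, the annual plan 259/435 = 59.5% → the annual plan
Plan X wins each signup group but the annual plan wins overall — the comparison reverses. Plan X's customers skew toward affiliate, which has a lower base rate.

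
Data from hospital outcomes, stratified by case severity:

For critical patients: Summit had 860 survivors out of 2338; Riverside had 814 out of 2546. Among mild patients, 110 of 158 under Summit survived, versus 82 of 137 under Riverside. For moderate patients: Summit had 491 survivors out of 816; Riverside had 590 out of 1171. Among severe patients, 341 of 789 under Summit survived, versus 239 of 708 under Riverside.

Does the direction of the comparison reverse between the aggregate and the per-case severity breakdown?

No

Critical: Summit 860/2338 = 36.8%, Riverside 814/2546 = 32.0% → Summit
Mild: Summit 110/158 = 69.6%, Riverside 82/137 = 59.9% → Summit
Moderate: Summit 491/816 = 60.2%, Riverside 590/1171 = 50.4% → Summit
Severe: Summit 341/789 = 43.2%, Riverside 239/708 = 33.8% → Summit
Overall: Summit 1802/4101 = 43.9%, Riverside 1725/4562 = 37.8% → Summit
Summit wins overall and in every case group — no reversal.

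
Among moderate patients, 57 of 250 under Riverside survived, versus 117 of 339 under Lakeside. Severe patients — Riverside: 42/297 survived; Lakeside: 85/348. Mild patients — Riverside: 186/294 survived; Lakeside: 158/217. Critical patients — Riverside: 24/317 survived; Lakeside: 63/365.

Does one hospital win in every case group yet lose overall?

Moderate: Riverside 57/250 = 22.8%, Lakeside 117/339 = 34.5% → Lakeside
Severe: Riverside 42/297 = 14.1%, Lakeside 85/348 = 24.4% → Lakeside
Mild: Riverside 186/294 = 63.3%, Lakeside 158/217 = 72.8% → Lakeside
Critical: Riverside 24/317 = 7.6%, Lakeside 63/365 = 17.3% → Lakeside
Overall: Riverside 309/1158 = 26.7%, Lakeside 423/1269 = 33.3% → Lakeside
Lakeside wins overall and in every case group — no reversal.

No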